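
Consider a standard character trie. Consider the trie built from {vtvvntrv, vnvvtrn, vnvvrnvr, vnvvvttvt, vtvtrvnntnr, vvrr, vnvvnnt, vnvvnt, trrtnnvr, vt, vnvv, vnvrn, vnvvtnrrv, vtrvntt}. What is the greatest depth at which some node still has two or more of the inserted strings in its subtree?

The deepest shared node is where two words last agree before diverging.
"vnvvnnt" and "vnvvnt" agree on "vnvvn" (5 characters) before diverging; nothing deeper is shared.
Longest shared-prefix length: 5

5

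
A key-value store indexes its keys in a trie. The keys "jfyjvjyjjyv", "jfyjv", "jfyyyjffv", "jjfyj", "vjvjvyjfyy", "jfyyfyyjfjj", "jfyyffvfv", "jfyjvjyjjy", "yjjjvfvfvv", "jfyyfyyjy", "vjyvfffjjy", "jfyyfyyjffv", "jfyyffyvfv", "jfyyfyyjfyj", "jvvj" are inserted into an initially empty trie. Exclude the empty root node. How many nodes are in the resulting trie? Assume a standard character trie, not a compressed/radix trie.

Insert word by word; a character creates a node only if that edge doesn't already exist:
  "jfyjvjyjjyv" → 11 new (j, f, y, j, v, j, y, j, j, y, v)
  "jfyjv" → prefix "jfyjv" already present; 0 new (none)
  "jfyyyjffv" → prefix "jfy" already present; 6 new (y, y, j, f, f, v)
  "jjfyj" → prefix "j" already present; 4 new (j, f, y, j)
  "vjvjvyjfyy" → 10 new (v, j, v, j, v, y, j, f, y, y)
  "jfyyfyyjfjj" → prefix "jfyy" already present; 7 new (f, y, y, j, f, j, j)
  "jfyyffvfv" → prefix "jfyyf" already present; 4 new (f, v, f, v)
  "jfyjvjyjjy" → prefix "jfyjvjyjjy" already present; 0 new (none)
  "yjjjvfvfvv" → 10 new (y, j, j, j, v, f, v, f, v, v)
  "jfyyfyyjy" → prefix "jfyyfyyj" already present; 1 new (y)
  "vjyvfffjjy" → prefix "vj" already present; 8 new (y, v, f, f, f, j, j, y)
  "jfyyfyyjffv" → prefix "jfyyfyyjf" already present; 2 new (f, v)
  "jfyyffyvfv" → prefix "jfyyff" already present; 4 new (y, v, f, v)
  "jfyyfyyjfyj" → prefix "jfyyfyyjf" already present; 2 new (y, j)
  "jvvj" → prefix "j" already present; 3 new (v, v, j)
Total nodes = 11 + 0 + 6 + 4 + 10 + 7 + 4 + 0 + 10 + 1 + 8 + 2 + 4 + 2 + 3 = 72

72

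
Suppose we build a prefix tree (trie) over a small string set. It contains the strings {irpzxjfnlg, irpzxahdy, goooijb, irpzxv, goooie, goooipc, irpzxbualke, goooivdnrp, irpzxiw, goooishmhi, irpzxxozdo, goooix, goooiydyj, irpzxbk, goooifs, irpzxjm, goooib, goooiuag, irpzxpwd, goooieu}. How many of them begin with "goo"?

Traverse to the node for "goo", then collect every word in that subtree.
Words under "goo": goooib, goooie, goooieu, goooifs, goooijb, goooipc, goooishmhi, goooiuag, goooivdnrp, goooix, goooiydyj
Count: 11

11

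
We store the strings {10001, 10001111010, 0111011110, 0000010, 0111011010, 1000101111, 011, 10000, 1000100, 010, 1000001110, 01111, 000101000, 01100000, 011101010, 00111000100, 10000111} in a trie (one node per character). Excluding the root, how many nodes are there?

For each word, the new-node count is its length minus the longest prefix already in the trie:
  "10001" → 5 new (1, 0, 0, 0, 1)
  "10001111010" → prefix "10001" already present; 6 new (1, 1, 1, 0, 1, 0)
  "0111011110" → 10 new (0, 1, 1, 1, 0, 1, 1, 1, 1, 0)
  "0000010" → prefix "0" already present; 6 new (0, 0, 0, 0, 1, 0)
  "0111011010" → prefix "0111011" already present; 3 new (0, 1, 0)
  "1000101111" → prefix "10001" already present; 5 new (0, 1, 1, 1, 1)
  "011" → prefix "011" already present; 0 new (none)
  "10000" → prefix "1000" already present; 1 new (0)
  "1000100" → prefix "100010" already present; 1 new (0)
  "010" → prefix "01" already present; 1 new (0)
  "1000001110" → prefix "10000" already present; 5 new (0, 1, 1, 1, 0)
  "01111" → prefix "0111" already present; 1 new (1)
  "000101000" → prefix "000" already present; 6 new (1, 0, 1, 0, 0, 0)
  "01100000" → prefix "011" already present; 5 new (0, 0, 0, 0, 0)
  "011101010" → prefix "011101" already present; 3 new (0, 1, 0)
  "00111000100" → prefix "00" already present; 9 new (1, 1, 1, 0, 0, 0, 1, 0, 0)
  "10000111" → prefix "10000" already present; 3 new (1, 1, 1)
Total nodes = 5 + 6 + 10 + 6 + 3 + 5 + 0 + 1 + 1 + 1 + 5 + 1 + 6 + 5 + 3 + 9 + 3 = 70

70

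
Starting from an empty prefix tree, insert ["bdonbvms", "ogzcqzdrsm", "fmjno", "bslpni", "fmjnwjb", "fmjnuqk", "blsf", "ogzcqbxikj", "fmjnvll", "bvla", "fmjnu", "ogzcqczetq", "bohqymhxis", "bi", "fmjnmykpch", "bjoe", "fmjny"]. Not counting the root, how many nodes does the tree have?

Insert word by word; a character creates a node only if that edge doesn't already exist:
  "bdonbvms" → 8 new (b, d, o, n, b, v, m, s)
  "ogzcqzdrsm" → 10 new (o, g, z, c, q, z, d, r, s, m)
  "fmjno" → 5 new (f, m, j, n, o)
  "bslpni" → prefix "b" already present; 5 new (s, l, p, n, i)
  "fmjnwjb" → prefix "fmjn" already present; 3 new (w, j, b)
  "fmjnuqk" → prefix "fmjn" already present; 3 new (u, q, k)
  "blsf" → prefix "b" already present; 3 new (l, s, f)
  "ogzcqbxikj" → prefix "ogzcq" already present; 5 new (b, x, i, k, j)
  "fmjnvll" → prefix "fmjn" already present; 3 new (v, l, l)
  "bvla" → prefix "b" already present; 3 new (v, l, a)
  "fmjnu" → prefix "fmjnu" already present; 0 new (none)
  "ogzcqczetq" → prefix "ogzcq" already present; 5 new (c, z, e, t, q)
  "bohqymhxis" → prefix "b" already present; 9 new (o, h, q, y, m, h, x, i, s)
  "bi" → prefix "b" already present; 1 new (i)
  "fmjnmykpch" → prefix "fmjn" already present; 6 new (m, y, k, p, c, h)
  "bjoe" → prefix "b" already present; 3 new (j, o, e)
  "fmjny" → prefix "fmjn" already present; 1 new (y)
Total nodes = 8 + 10 + 5 + 5 + 3 + 3 + 3 + 5 + 3 + 3 + 0 + 5 + 9 + 1 + 6 + 3 + 1 = 73

73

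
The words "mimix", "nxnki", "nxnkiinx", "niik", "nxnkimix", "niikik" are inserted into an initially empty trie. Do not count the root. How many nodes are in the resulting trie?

21

Trace insertions, counting only characters that open a new branch:
  "mimix" → 5 new (m, i, m, i, x)
  "nxnki" → 5 new (n, x, n, k, i)
  "nxnkiinx" → prefix "nxnki" already present; 3 new (i, n, x)
  "niik" → prefix "n" already present; 3 new (i, i, k)
  "nxnkimix" → prefix "nxnki" already present; 3 new (m, i, x)
  "niikik" → prefix "niik" already present; 2 new (i, k)
Total nodes = 5 + 5 + 3 + 3 + 3 + 2 = 21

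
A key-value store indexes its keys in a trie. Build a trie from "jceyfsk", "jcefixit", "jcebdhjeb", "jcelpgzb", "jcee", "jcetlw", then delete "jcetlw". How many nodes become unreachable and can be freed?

Walk "jcetlw" from the leaf back toward the root, removing each node that no remaining word uses.
The suffix "tlw" (3 nodes) is used only by "jcetlw"; the node for "jce" still has the child "y", so pruning stops there.
Nodes removed: 3

3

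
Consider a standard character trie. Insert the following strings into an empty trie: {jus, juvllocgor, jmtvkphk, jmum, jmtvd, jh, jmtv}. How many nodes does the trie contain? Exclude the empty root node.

22

Trace insertions, counting only characters that open a new branch:
  "jus" → 3 new (j, u, s)
  "juvllocgor" → prefix "ju" already present; 8 new (v, l, l, o, c, g, o, r)
  "jmtvkphk" → prefix "j" already present; 7 new (m, t, v, k, p, h, k)
  "jmum" → prefix "jm" already present; 2 new (u, m)
  "jmtvd" → prefix "jmtv" already present; 1 new (d)
  "jh" → prefix "j" already present; 1 new (h)
  "jmtv" → prefix "jmtv" already present; 0 new (none)
Total nodes = 3 + 8 + 7 + 2 + 1 + 1 + 0 = 22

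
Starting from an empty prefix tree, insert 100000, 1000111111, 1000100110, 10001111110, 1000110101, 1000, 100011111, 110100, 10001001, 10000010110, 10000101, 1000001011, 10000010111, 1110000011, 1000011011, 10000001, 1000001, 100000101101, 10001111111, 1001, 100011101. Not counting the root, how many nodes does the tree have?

55

Insert word by word; a character creates a node only if that edge doesn't already exist:
  "100000" → 6 new (1, 0, 0, 0, 0, 0)
  "1000111111" → prefix "1000" already present; 6 new (1, 1, 1, 1, 1, 1)
  "1000100110" → prefix "10001" already present; 5 new (0, 0, 1, 1, 0)
  "10001111110" → prefix "1000111111" already present; 1 new (0)
  "1000110101" → prefix "100011" already present; 4 new (0, 1, 0, 1)
  "1000" → prefix "1000" already present; 0 new (none)
  "100011111" → prefix "100011111" already present; 0 new (none)
  "110100" → prefix "1" already present; 5 new (1, 0, 1, 0, 0)
  "10001001" → prefix "10001001" already present; 0 new (none)
  "10000010110" → prefix "100000" already present; 5 new (1, 0, 1, 1, 0)
  "10000101" → prefix "10000" already present; 3 new (1, 0, 1)
  "1000001011" → prefix "1000001011" already present; 0 new (none)
  "10000010111" → prefix "1000001011" already present; 1 new (1)
  "1110000011" → prefix "11" already present; 8 new (1, 0, 0, 0, 0, 0, 1, 1)
  "1000011011" → prefix "100001" already present; 4 new (1, 0, 1, 1)
  "10000001" → prefix "100000" already present; 2 new (0, 1)
  "1000001" → prefix "1000001" already present; 0 new (none)
  "100000101101" → prefix "10000010110" already present; 1 new (1)
  "10001111111" → prefix "1000111111" already present; 1 new (1)
  "1001" → prefix "100" already present; 1 new (1)
  "100011101" → prefix "1000111" already present; 2 new (0, 1)
Total nodes = 6 + 6 + 5 + 1 + 4 + 0 + 0 + 5 + 0 + 5 + 3 + 0 + 1 + 8 + 4 + 2 + 0 + 1 + 1 + 1 + 2 = 55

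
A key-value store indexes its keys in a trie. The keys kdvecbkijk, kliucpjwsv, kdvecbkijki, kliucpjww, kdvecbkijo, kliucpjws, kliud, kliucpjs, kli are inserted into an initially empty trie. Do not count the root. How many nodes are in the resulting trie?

For each word, the new-node count is its length minus the longest prefix already in the trie:
  "kdvecbkijk" → 10 new (k, d, v, e, c, b, k, i, j, k)
  "kliucpjwsv" → prefix "k" already present; 9 new (l, i, u, c, p, j, w, s, v)
  "kdvecbkijki" → prefix "kdvecbkijk" already present; 1 new (i)
  "kliucpjww" → prefix "kliucpjw" already present; 1 new (w)
  "kdvecbkijo" → prefix "kdvecbkij" already present; 1 new (o)
  "kliucpjws" → prefix "kliucpjws" already present; 0 new (none)
  "kliud" → prefix "kliu" already present; 1 new (d)
  "kliucpjs" → prefix "kliucpj" already present; 1 new (s)
  "kli" → prefix "kli" already present; 0 new (none)
Total nodes = 10 + 9 + 1 + 1 + 1 + 0 + 1 + 1 + 0 = 24

24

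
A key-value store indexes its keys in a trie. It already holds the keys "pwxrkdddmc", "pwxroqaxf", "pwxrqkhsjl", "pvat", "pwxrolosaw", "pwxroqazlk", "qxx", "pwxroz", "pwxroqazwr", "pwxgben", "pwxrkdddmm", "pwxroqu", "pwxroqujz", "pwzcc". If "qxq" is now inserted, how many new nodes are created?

1

Walking "qxq" from the root, the first 2 characters ("qx") follow existing edges; "q" is the first miss.
New nodes needed: |"qxq"| − 2 = 3 − 2 = 1.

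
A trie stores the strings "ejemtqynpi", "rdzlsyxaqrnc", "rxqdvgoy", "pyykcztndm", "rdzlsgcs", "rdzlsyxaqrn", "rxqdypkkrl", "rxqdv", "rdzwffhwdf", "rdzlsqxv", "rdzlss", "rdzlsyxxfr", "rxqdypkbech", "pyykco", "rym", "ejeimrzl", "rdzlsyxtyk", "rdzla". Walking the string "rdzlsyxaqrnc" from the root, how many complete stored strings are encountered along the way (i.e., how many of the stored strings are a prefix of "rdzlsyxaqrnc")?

Walk "rdzlsyxaqrnc" from the root; an end-of-word marker is hit whenever a stored word is a prefix of "rdzlsyxaqrnc".
Prefixes of the query that are stored words: "rdzlsyxaqrn", "rdzlsyxaqrnc"
Count: 2

2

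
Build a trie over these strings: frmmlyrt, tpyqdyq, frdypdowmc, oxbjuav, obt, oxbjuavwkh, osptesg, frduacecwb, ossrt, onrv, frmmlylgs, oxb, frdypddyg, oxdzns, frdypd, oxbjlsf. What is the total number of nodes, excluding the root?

67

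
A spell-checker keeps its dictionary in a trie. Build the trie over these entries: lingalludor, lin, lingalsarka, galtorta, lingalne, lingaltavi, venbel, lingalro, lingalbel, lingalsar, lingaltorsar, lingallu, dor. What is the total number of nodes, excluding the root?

49

Insert word by word; a character creates a node only if that edge doesn't already exist:
  "lingalludor" → 11 new (l, i, n, g, a, l, l, u, d, o, r)
  "lin" → prefix "lin" already present; 0 new (none)
  "lingalsarka" → prefix "lingal" already present; 5 new (s, a, r, k, a)
  "galtorta" → 8 new (g, a, l, t, o, r, t, a)
  "lingalne" → prefix "lingal" already present; 2 new (n, e)
  "lingaltavi" → prefix "lingal" already present; 4 new (t, a, v, i)
  "venbel" → 6 new (v, e, n, b, e, l)
  "lingalro" → prefix "lingal" already present; 2 new (r, o)
  "lingalbel" → prefix "lingal" already present; 3 new (b, e, l)
  "lingalsar" → prefix "lingalsar" already present; 0 new (none)
  "lingaltorsar" → prefix "lingalt" already present; 5 new (o, r, s, a, r)
  "lingallu" → prefix "lingallu" already present; 0 new (none)
  "dor" → 3 new (d, o, r)
Total nodes = 11 + 0 + 5 + 8 + 2 + 4 + 6 + 2 + 3 + 0 + 5 + 0 + 3 = 49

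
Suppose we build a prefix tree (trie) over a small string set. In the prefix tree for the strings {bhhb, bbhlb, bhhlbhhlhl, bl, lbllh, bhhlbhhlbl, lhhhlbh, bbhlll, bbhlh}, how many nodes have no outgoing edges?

9

Leaves are exactly the stored words that no other stored word extends.
Those words: "bbhlb", "bbhlh", "bbhlll", "bhhb", "bhhlbhhlbl", "bhhlbhhlhl", "bl", "lbllh", "lhhhlbh"
Leaf count: 9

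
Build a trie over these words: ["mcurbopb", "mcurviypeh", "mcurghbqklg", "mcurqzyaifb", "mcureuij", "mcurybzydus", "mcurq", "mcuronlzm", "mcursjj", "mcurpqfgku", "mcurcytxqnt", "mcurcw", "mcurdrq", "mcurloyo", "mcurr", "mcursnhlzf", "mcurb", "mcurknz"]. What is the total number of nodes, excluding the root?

77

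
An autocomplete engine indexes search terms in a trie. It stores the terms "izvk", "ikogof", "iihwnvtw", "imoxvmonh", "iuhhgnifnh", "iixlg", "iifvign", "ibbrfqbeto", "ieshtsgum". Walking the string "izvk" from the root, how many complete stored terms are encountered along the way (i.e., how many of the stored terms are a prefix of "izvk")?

1

Traverse "izvk" character by character; count nodes along the way that are marked as word ends.
Prefixes of the query that are stored words: "izvk"
Count: 1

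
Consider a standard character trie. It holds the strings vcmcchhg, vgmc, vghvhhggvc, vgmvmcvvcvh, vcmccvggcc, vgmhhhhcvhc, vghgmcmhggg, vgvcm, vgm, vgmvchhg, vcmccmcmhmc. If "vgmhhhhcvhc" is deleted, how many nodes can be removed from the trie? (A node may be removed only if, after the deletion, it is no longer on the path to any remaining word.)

A node on "vgmhhhhcvhc"'s path can go only if nothing else ends at it or branches off below it.
The suffix "hhhhcvhc" (8 nodes) is used only by "vgmhhhhcvhc"; the node for "vgm" still has the child "c", so pruning stops there.
Nodes removed: 8

8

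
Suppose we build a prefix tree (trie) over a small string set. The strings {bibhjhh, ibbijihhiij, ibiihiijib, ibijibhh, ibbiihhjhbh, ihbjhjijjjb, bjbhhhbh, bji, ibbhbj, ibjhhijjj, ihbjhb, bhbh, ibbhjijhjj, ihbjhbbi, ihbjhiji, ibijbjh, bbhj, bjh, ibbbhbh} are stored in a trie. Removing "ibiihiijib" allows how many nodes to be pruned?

7

A node on "ibiihiijib"'s path can go only if nothing else ends at it or branches off below it.
The suffix "ihiijib" (7 nodes) is used only by "ibiihiijib"; the node for "ibi" still has the child "j", so pruning stops there.
Nodes removed: 7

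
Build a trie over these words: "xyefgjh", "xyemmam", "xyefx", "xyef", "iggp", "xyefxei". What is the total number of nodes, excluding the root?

Trace insertions, counting only characters that open a new branch:
  "xyefgjh" → 7 new (x, y, e, f, g, j, h)
  "xyemmam" → prefix "xye" already present; 4 new (m, m, a, m)
  "xyefx" → prefix "xyef" already present; 1 new (x)
  "xyef" → prefix "xyef" already present; 0 new (none)
  "iggp" → 4 new (i, g, g, p)
  "xyefxei" → prefix "xyefx" already present; 2 new (e, i)
Total nodes = 7 + 4 + 1 + 0 + 4 + 2 = 18

18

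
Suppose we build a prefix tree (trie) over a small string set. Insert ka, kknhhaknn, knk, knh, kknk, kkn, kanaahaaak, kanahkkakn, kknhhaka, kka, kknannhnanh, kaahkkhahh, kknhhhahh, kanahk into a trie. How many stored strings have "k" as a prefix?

14

Traverse to the node for "k", then collect every word in that subtree.
Matches: "ka", "kaahkkhahh", "kanaahaaak", "kanahk", "kanahkkakn", "kka", "kkn", "kknannhnanh", "kknhhaka", "kknhhaknn", "kknhhhahh", "kknk", "knh", "knk"
Count: 14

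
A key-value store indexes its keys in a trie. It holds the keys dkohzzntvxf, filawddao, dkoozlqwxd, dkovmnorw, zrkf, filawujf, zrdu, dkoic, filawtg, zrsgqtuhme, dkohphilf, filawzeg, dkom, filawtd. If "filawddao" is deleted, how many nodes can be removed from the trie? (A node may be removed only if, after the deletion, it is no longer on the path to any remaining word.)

Walk "filawddao" from the leaf back toward the root, removing each node that no remaining word uses.
The suffix "ddao" (4 nodes) is used only by "filawddao"; the node for "filaw" still has the child "u", so pruning stops there.
Nodes removed: 4

4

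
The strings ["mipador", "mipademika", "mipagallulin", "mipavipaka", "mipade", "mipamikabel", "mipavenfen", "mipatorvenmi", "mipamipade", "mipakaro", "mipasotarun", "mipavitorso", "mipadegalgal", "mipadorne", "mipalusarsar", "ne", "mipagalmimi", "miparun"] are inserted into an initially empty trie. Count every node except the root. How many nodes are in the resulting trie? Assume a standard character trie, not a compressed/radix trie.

91

Insert word by word; a character creates a node only if that edge doesn't already exist:
  "mipador" → 7 new (m, i, p, a, d, o, r)
  "mipademika" → prefix "mipad" already present; 5 new (e, m, i, k, a)
  "mipagallulin" → prefix "mipa" already present; 8 new (g, a, l, l, u, l, i, n)
  "mipavipaka" → prefix "mipa" already present; 6 new (v, i, p, a, k, a)
  "mipade" → prefix "mipade" already present; 0 new (none)
  "mipamikabel" → prefix "mipa" already present; 7 new (m, i, k, a, b, e, l)
  "mipavenfen" → prefix "mipav" already present; 5 new (e, n, f, e, n)
  "mipatorvenmi" → prefix "mipa" already present; 8 new (t, o, r, v, e, n, m, i)
  "mipamipade" → prefix "mipami" already present; 4 new (p, a, d, e)
  "mipakaro" → prefix "mipa" already present; 4 new (k, a, r, o)
  "mipasotarun" → prefix "mipa" already present; 7 new (s, o, t, a, r, u, n)
  "mipavitorso" → prefix "mipavi" already present; 5 new (t, o, r, s, o)
  "mipadegalgal" → prefix "mipade" already present; 6 new (g, a, l, g, a, l)
  "mipadorne" → prefix "mipador" already present; 2 new (n, e)
  "mipalusarsar" → prefix "mipa" already present; 8 new (l, u, s, a, r, s, a, r)
  "ne" → 2 new (n, e)
  "mipagalmimi" → prefix "mipagal" already present; 4 new (m, i, m, i)
  "miparun" → prefix "mipa" already present; 3 new (r, u, n)
Total nodes = 7 + 5 + 8 + 6 + 0 + 7 + 5 + 8 + 4 + 4 + 7 + 5 + 6 + 2 + 8 + 2 + 4 + 3 = 91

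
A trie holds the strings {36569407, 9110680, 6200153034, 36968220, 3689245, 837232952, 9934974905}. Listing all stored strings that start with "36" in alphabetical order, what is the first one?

Words with prefix "36", in lexicographic order: "36569407", "3689245", "36968220"
Position 1: 36569407

36569407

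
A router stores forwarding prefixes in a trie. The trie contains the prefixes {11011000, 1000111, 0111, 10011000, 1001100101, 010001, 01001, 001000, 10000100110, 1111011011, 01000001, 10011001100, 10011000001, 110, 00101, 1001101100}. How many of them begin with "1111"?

1

Traverse to the node for "1111", then collect every word in that subtree.
Words under "1111": 1111011011
Count: 1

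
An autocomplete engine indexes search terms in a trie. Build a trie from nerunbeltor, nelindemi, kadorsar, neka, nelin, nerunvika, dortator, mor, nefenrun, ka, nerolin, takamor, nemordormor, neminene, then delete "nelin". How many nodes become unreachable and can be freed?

A node on "nelin"'s path can go only if nothing else ends at it or branches off below it.
Every node on "nelin" is still needed (e.g. by "nelindemi"), so nothing is freed.
Nodes removed: 0

0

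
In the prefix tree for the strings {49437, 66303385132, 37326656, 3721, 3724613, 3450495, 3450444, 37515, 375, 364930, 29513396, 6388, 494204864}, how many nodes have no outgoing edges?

12

Leaves are exactly the stored words that no other stored word extends.
Those words: "29513396", "3450444", "3450495", "364930", "3721", "3724613", "37326656", "37515", "494204864", "49437", "6388", "66303385132"
Leaf count: 12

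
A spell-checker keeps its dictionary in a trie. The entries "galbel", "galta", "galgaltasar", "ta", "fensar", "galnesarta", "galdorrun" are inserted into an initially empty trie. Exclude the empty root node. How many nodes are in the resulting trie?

Trace insertions, counting only characters that open a new branch:
  "galbel" → 6 new (g, a, l, b, e, l)
  "galta" → prefix "gal" already present; 2 new (t, a)
  "galgaltasar" → prefix "gal" already present; 8 new (g, a, l, t, a, s, a, r)
  "ta" → 2 new (t, a)
  "fensar" → 6 new (f, e, n, s, a, r)
  "galnesarta" → prefix "gal" already present; 7 new (n, e, s, a, r, t, a)
  "galdorrun" → prefix "gal" already present; 6 new (d, o, r, r, u, n)
Total nodes = 6 + 2 + 8 + 2 + 6 + 7 + 6 = 37

37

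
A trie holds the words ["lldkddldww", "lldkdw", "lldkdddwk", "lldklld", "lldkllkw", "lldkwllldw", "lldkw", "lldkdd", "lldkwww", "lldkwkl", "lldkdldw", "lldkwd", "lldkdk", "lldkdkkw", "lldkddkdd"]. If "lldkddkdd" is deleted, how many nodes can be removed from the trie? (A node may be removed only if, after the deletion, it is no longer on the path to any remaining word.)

3

A node on "lldkddkdd"'s path can go only if nothing else ends at it or branches off below it.
The suffix "kdd" (3 nodes) is used only by "lldkddkdd"; the node for "lldkdd" still has the child "l", so pruning stops there.
Nodes removed: 3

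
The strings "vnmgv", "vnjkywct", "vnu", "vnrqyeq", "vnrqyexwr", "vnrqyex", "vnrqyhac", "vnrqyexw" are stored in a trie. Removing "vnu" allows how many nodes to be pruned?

1

Walk "vnu" from the leaf back toward the root, removing each node that no remaining word uses.
The suffix "u" (1 node) is used only by "vnu"; the node for "vn" still has the child "m", so pruning stops there.
Nodes removed: 1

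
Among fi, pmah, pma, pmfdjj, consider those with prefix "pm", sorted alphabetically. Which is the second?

pmah

Filter for "pm…" and sort: "pma", "pmah", "pmfdjj"
Position 2: pmah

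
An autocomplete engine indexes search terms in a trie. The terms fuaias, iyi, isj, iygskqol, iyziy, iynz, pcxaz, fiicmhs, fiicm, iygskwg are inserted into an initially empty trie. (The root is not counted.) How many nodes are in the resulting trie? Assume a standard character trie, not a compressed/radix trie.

35

Insert word by word; a character creates a node only if that edge doesn't already exist:
  "fuaias" → 6 new (f, u, a, i, a, s)
  "iyi" → 3 new (i, y, i)
  "isj" → prefix "i" already present; 2 new (s, j)
  "iygskqol" → prefix "iy" already present; 6 new (g, s, k, q, o, l)
  "iyziy" → prefix "iy" already present; 3 new (z, i, y)
  "iynz" → prefix "iy" already present; 2 new (n, z)
  "pcxaz" → 5 new (p, c, x, a, z)
  "fiicmhs" → prefix "f" already present; 6 new (i, i, c, m, h, s)
  "fiicm" → prefix "fiicm" already present; 0 new (none)
  "iygskwg" → prefix "iygsk" already present; 2 new (w, g)
Total nodes = 6 + 3 + 2 + 6 + 3 + 2 + 5 + 6 + 0 + 2 = 35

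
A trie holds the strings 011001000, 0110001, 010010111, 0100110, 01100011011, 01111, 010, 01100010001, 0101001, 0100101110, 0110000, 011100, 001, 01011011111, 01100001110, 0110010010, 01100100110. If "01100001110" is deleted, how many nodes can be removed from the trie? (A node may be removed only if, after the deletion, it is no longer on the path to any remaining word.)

A node on "01100001110"'s path can go only if nothing else ends at it or branches off below it.
The suffix "1110" (4 nodes) is used only by "01100001110"; "0110000" is itself a stored word, so pruning stops there.
Nodes removed: 4

4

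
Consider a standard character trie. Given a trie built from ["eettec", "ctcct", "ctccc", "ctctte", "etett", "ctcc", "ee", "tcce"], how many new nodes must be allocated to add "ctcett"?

3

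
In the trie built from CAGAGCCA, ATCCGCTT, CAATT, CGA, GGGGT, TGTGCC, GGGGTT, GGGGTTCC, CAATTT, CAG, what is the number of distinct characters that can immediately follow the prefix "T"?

The children of the "T" node are the distinct next characters among strings starting with "T".
Distinct next characters after "T": G.
That node has 1 child edge.

1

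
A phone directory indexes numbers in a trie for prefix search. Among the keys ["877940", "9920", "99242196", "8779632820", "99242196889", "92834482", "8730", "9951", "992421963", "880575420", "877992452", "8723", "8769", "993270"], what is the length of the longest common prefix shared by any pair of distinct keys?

Equivalently: take the maximum, over all pairs, of their longest common prefix length.
e.g. "99242196" and "992421963" share the prefix "99242196" of length 8; no pair shares a longer one.
Longest shared-prefix length: 8

8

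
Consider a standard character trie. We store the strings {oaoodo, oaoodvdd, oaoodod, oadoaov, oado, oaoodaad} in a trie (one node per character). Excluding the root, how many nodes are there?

For each word, the new-node count is its length minus the longest prefix already in the trie:
  "oaoodo" → 6 new (o, a, o, o, d, o)
  "oaoodvdd" → prefix "oaood" already present; 3 new (v, d, d)
  "oaoodod" → prefix "oaoodo" already present; 1 new (d)
  "oadoaov" → prefix "oa" already present; 5 new (d, o, a, o, v)
  "oado" → prefix "oado" already present; 0 new (none)
  "oaoodaad" → prefix "oaood" already present; 3 new (a, a, d)
Total nodes = 6 + 3 + 1 + 5 + 0 + 3 = 18

18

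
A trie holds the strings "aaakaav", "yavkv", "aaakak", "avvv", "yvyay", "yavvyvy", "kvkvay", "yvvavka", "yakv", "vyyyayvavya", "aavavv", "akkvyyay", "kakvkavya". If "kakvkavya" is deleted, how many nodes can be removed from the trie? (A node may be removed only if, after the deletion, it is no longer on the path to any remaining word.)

A node on "kakvkavya"'s path can go only if nothing else ends at it or branches off below it.
The suffix "akvkavya" (8 nodes) is used only by "kakvkavya"; the node for "k" still has the child "v", so pruning stops there.
Nodes removed: 8

8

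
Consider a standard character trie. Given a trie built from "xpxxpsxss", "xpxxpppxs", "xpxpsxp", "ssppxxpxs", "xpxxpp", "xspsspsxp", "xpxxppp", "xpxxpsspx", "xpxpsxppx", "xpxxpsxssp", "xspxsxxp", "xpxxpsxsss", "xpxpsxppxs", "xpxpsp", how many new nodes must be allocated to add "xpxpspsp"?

2

The longest prefix of "xpxpspsp" already in the trie is "xpxpsp" (length 6).
New nodes needed: |"xpxpspsp"| − 6 = 8 − 6 = 2.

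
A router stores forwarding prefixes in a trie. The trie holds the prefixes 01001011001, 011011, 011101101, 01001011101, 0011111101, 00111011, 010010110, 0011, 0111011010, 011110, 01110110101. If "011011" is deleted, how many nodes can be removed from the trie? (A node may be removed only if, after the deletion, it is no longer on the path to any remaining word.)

3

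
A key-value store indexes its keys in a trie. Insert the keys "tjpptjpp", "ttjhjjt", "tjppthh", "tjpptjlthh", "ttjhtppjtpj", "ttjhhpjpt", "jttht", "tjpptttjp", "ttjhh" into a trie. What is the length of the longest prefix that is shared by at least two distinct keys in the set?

Equivalently: take the maximum, over all pairs, of their longest common prefix length.
"tjpptjlthh" and "tjpptjpp" agree on "tjpptj" (6 characters) before diverging; nothing deeper is shared.
Longest shared-prefix length: 6

6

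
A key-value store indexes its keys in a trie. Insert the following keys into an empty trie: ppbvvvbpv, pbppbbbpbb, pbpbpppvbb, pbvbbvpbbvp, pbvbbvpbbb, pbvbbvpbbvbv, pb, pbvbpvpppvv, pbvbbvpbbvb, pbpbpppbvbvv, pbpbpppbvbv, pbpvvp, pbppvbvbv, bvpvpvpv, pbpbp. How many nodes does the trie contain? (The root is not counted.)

65

Count nodes per top-level branch (shared prefixes stored once):
  'b'-branch (bvpvpvpv): 8 nodes
  'p'-branch (pb, pbpbp, pbpbpppbvbv, pbpbpppbvbvv, pbpbpppvbb, pbppbbbpbb, pbppvbvbv, pbpvvp, pbvbbvpbbb, pbvbbvpbbvb, pbvbbvpbbvbv, pbvbbvpbbvp, pbvbpvpppvv, ppbvvvbpv): 57 nodes
Sum: 65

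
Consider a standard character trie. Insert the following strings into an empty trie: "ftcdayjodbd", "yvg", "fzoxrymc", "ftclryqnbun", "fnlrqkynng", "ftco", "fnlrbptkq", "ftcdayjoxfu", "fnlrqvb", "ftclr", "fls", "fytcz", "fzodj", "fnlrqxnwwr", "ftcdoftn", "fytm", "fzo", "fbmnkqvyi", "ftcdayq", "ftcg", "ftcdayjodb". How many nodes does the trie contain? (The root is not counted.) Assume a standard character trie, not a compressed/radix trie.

For each word, the new-node count is its length minus the longest prefix already in the trie:
  "ftcdayjodbd" → 11 new (f, t, c, d, a, y, j, o, d, b, d)
  "yvg" → 3 new (y, v, g)
  "fzoxrymc" → prefix "f" already present; 7 new (z, o, x, r, y, m, c)
  "ftclryqnbun" → prefix "ftc" already present; 8 new (l, r, y, q, n, b, u, n)
  "fnlrqkynng" → prefix "f" already present; 9 new (n, l, r, q, k, y, n, n, g)
  "ftco" → prefix "ftc" already present; 1 new (o)
  "fnlrbptkq" → prefix "fnlr" already present; 5 new (b, p, t, k, q)
  "ftcdayjoxfu" → prefix "ftcdayjo" already present; 3 new (x, f, u)
  "fnlrqvb" → prefix "fnlrq" already present; 2 new (v, b)
  "ftclr" → prefix "ftclr" already present; 0 new (none)
  "fls" → prefix "f" already present; 2 new (l, s)
  "fytcz" → prefix "f" already present; 4 new (y, t, c, z)
  "fzodj" → prefix "fzo" already present; 2 new (d, j)
  "fnlrqxnwwr" → prefix "fnlrq" already present; 5 new (x, n, w, w, r)
  "ftcdoftn" → prefix "ftcd" already present; 4 new (o, f, t, n)
  "fytm" → prefix "fyt" already present; 1 new (m)
  "fzo" → prefix "fzo" already present; 0 new (none)
  "fbmnkqvyi" → prefix "f" already present; 8 new (b, m, n, k, q, v, y, i)
  "ftcdayq" → prefix "ftcday" already present; 1 new (q)
  "ftcg" → prefix "ftc" already present; 1 new (g)
  "ftcdayjodb" → prefix "ftcdayjodb" already present; 0 new (none)
Total nodes = 11 + 3 + 7 + 8 + 9 + 1 + 5 + 3 + 2 + 0 + 2 + 4 + 2 + 5 + 4 + 1 + 0 + 8 + 1 + 1 + 0 = 77

77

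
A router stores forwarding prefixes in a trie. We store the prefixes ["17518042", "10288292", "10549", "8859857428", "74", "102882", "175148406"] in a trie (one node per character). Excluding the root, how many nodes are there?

35

For each word, the new-node count is its length minus the longest prefix already in the trie:
  "17518042" → 8 new (1, 7, 5, 1, 8, 0, 4, 2)
  "10288292" → prefix "1" already present; 7 new (0, 2, 8, 8, 2, 9, 2)
  "10549" → prefix "10" already present; 3 new (5, 4, 9)
  "8859857428" → 10 new (8, 8, 5, 9, 8, 5, 7, 4, 2, 8)
  "74" → 2 new (7, 4)
  "102882" → prefix "102882" already present; 0 new (none)
  "175148406" → prefix "1751" already present; 5 new (4, 8, 4, 0, 6)
Total nodes = 8 + 7 + 3 + 10 + 2 + 0 + 5 = 35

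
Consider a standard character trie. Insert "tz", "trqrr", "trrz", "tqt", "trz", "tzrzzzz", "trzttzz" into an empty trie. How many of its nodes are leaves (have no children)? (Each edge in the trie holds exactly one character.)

Leaves are exactly the stored words that no other stored word extends.
Those words: "tqt", "trqrr", "trrz", "trzttzz", "tzrzzzz"
Leaf count: 5

5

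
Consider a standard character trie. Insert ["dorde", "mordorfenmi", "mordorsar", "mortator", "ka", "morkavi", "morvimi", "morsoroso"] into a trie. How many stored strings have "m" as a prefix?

6

Walk to "m"; the words in its subtree are exactly those with that prefix.
Words under "m": mordorfenmi, mordorsar, morkavi, morsoroso, mortator, morvimi
Count: 6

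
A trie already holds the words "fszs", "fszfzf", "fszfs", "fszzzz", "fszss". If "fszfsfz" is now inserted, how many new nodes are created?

2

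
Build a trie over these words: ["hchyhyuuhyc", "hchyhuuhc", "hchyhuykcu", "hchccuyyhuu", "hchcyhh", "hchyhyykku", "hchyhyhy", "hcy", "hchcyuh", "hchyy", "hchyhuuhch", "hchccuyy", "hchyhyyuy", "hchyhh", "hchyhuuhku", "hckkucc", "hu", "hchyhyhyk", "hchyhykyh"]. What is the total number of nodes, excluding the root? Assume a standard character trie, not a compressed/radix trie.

56

For each word, the new-node count is its length minus the longest prefix already in the trie:
  "hchyhyuuhyc" → 11 new (h, c, h, y, h, y, u, u, h, y, c)
  "hchyhuuhc" → prefix "hchyh" already present; 4 new (u, u, h, c)
  "hchyhuykcu" → prefix "hchyhu" already present; 4 new (y, k, c, u)
  "hchccuyyhuu" → prefix "hch" already present; 8 new (c, c, u, y, y, h, u, u)
  "hchcyhh" → prefix "hchc" already present; 3 new (y, h, h)
  "hchyhyykku" → prefix "hchyhy" already present; 4 new (y, k, k, u)
  "hchyhyhy" → prefix "hchyhy" already present; 2 new (h, y)
  "hcy" → prefix "hc" already present; 1 new (y)
  "hchcyuh" → prefix "hchcy" already present; 2 new (u, h)
  "hchyy" → prefix "hchy" already present; 1 new (y)
  "hchyhuuhch" → prefix "hchyhuuhc" already present; 1 new (h)
  "hchccuyy" → prefix "hchccuyy" already present; 0 new (none)
  "hchyhyyuy" → prefix "hchyhyy" already present; 2 new (u, y)
  "hchyhh" → prefix "hchyh" already present; 1 new (h)
  "hchyhuuhku" → prefix "hchyhuuh" already present; 2 new (k, u)
  "hckkucc" → prefix "hc" already present; 5 new (k, k, u, c, c)
  "hu" → prefix "h" already present; 1 new (u)
  "hchyhyhyk" → prefix "hchyhyhy" already present; 1 new (k)
  "hchyhykyh" → prefix "hchyhy" already present; 3 new (k, y, h)
Total nodes = 11 + 4 + 4 + 8 + 3 + 4 + 2 + 1 + 2 + 1 + 1 + 0 + 2 + 1 + 2 + 5 + 1 + 1 + 3 = 56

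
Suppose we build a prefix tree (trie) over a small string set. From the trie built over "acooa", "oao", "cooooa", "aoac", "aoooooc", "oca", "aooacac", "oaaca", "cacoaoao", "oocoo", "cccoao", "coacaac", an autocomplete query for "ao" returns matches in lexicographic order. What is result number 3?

aoooooc

Filter for "ao…" and sort: "aoac", "aooacac", "aoooooc"
The 3rd is aoooooc.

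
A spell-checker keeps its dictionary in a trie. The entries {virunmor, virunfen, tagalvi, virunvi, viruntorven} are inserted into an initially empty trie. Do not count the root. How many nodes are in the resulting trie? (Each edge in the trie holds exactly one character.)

For each word, the new-node count is its length minus the longest prefix already in the trie:
  "virunmor" → 8 new (v, i, r, u, n, m, o, r)
  "virunfen" → prefix "virun" already present; 3 new (f, e, n)
  "tagalvi" → 7 new (t, a, g, a, l, v, i)
  "virunvi" → prefix "virun" already present; 2 new (v, i)
  "viruntorven" → prefix "virun" already present; 6 new (t, o, r, v, e, n)
Total nodes = 8 + 3 + 7 + 2 + 6 = 26

26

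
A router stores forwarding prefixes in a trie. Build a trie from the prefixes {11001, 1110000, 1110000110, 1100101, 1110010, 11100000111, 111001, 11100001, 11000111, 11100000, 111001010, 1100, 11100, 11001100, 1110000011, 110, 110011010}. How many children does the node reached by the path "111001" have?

1

Walk "111001" from the root, arriving at one node.
Distinct next characters after "111001": 0.
That node has 1 child edge.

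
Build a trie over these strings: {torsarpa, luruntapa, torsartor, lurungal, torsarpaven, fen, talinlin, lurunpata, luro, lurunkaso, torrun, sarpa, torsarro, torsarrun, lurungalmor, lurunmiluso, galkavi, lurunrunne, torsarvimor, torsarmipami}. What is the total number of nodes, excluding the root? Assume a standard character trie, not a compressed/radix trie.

89

Trace insertions, counting only characters that open a new branch:
  "torsarpa" → 8 new (t, o, r, s, a, r, p, a)
  "luruntapa" → 9 new (l, u, r, u, n, t, a, p, a)
  "torsartor" → prefix "torsar" already present; 3 new (t, o, r)
  "lurungal" → prefix "lurun" already present; 3 new (g, a, l)
  "torsarpaven" → prefix "torsarpa" already present; 3 new (v, e, n)
  "fen" → 3 new (f, e, n)
  "talinlin" → prefix "t" already present; 7 new (a, l, i, n, l, i, n)
  "lurunpata" → prefix "lurun" already present; 4 new (p, a, t, a)
  "luro" → prefix "lur" already present; 1 new (o)
  "lurunkaso" → prefix "lurun" already present; 4 new (k, a, s, o)
  "torrun" → prefix "tor" already present; 3 new (r, u, n)
  "sarpa" → 5 new (s, a, r, p, a)
  "torsarro" → prefix "torsar" already present; 2 new (r, o)
  "torsarrun" → prefix "torsarr" already present; 2 new (u, n)
  "lurungalmor" → prefix "lurungal" already present; 3 new (m, o, r)
  "lurunmiluso" → prefix "lurun" already present; 6 new (m, i, l, u, s, o)
  "galkavi" → 7 new (g, a, l, k, a, v, i)
  "lurunrunne" → prefix "lurun" already present; 5 new (r, u, n, n, e)
  "torsarvimor" → prefix "torsar" already present; 5 new (v, i, m, o, r)
  "torsarmipami" → prefix "torsar" already present; 6 new (m, i, p, a, m, i)
Total nodes = 8 + 9 + 3 + 3 + 3 + 3 + 7 + 4 + 1 + 4 + 3 + 5 + 2 + 2 + 3 + 6 + 7 + 5 + 5 + 6 = 89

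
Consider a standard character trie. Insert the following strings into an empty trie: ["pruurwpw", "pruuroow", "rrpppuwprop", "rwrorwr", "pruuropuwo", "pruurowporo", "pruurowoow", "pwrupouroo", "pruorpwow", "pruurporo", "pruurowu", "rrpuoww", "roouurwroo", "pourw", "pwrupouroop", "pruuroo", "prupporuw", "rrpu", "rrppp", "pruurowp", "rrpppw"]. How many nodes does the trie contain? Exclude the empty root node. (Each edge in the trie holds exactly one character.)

Trace insertions, counting only characters that open a new branch:
  "pruurwpw" → 8 new (p, r, u, u, r, w, p, w)
  "pruuroow" → prefix "pruur" already present; 3 new (o, o, w)
  "rrpppuwprop" → 11 new (r, r, p, p, p, u, w, p, r, o, p)
  "rwrorwr" → prefix "r" already present; 6 new (w, r, o, r, w, r)
  "pruuropuwo" → prefix "pruuro" already present; 4 new (p, u, w, o)
  "pruurowporo" → prefix "pruuro" already present; 5 new (w, p, o, r, o)
  "pruurowoow" → prefix "pruurow" already present; 3 new (o, o, w)
  "pwrupouroo" → prefix "p" already present; 9 new (w, r, u, p, o, u, r, o, o)
  "pruorpwow" → prefix "pru" already present; 6 new (o, r, p, w, o, w)
  "pruurporo" → prefix "pruur" already present; 4 new (p, o, r, o)
  "pruurowu" → prefix "pruurow" already present; 1 new (u)
  "rrpuoww" → prefix "rrp" already present; 4 new (u, o, w, w)
  "roouurwroo" → prefix "r" already present; 9 new (o, o, u, u, r, w, r, o, o)
  "pourw" → prefix "p" already present; 4 new (o, u, r, w)
  "pwrupouroop" → prefix "pwrupouroo" already present; 1 new (p)
  "pruuroo" → prefix "pruuroo" already present; 0 new (none)
  "prupporuw" → prefix "pru" already present; 6 new (p, p, o, r, u, w)
  "rrpu" → prefix "rrpu" already present; 0 new (none)
  "rrppp" → prefix "rrppp" already present; 0 new (none)
  "pruurowp" → prefix "pruurowp" already present; 0 new (none)
  "rrpppw" → prefix "rrppp" already present; 1 new (w)
Total nodes = 8 + 3 + 11 + 6 + 4 + 5 + 3 + 9 + 6 + 4 + 1 + 4 + 9 + 4 + 1 + 0 + 6 + 0 + 0 + 0 + 1 = 85

85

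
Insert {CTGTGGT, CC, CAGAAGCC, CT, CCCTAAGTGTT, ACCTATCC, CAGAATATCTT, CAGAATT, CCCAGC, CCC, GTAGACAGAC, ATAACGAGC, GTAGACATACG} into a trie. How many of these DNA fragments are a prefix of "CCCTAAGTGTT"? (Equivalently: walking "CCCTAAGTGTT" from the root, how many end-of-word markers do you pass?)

Check each prefix of "CCCTAAGTGTT" against the stored set — each match is an end-marker on the path.
Prefixes of the query that are stored words: "CC", "CCC", "CCCTAAGTGTT"
Count: 3

3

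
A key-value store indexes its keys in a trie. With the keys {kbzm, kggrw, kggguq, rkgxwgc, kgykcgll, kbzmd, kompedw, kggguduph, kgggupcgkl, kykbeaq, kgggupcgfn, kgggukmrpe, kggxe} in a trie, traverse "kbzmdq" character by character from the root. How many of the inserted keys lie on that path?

Traverse "kbzmdq" character by character; count nodes along the way that are marked as word ends.
Prefixes of the query that are stored words: "kbzm", "kbzmd"
Count: 2

2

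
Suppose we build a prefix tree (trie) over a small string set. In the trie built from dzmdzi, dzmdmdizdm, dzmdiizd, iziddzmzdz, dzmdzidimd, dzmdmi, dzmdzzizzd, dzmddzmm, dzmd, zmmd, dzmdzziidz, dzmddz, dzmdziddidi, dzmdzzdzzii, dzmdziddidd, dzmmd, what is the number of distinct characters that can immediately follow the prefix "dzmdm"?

Follow the path "dzmdm" to its node, then look at its outgoing edges.
Characters that immediately follow "dzmdm" among the stored strings: {d, i}.
That node has 2 child edges.

2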